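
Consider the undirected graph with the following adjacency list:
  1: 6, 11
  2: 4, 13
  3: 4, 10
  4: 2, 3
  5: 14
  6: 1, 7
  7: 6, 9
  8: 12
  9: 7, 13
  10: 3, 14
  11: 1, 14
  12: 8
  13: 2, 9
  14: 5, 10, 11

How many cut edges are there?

2

The edges on the cycle 4-2-13-9-7-6-1-11-14-10-3-4 are not bridges since each lies on that cycle.
But removing 12-8 disconnects 12 from 8; removing 14-5 disconnects 14 from 5 — these are bridges.
That makes 2 bridges.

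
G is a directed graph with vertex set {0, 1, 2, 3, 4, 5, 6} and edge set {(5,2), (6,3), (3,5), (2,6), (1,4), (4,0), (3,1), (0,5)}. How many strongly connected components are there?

{0, 1, 2, 3, 4, 5, 6} are all mutually reachable — one SCC of size 7.
That gives 1 strongly connected component.

1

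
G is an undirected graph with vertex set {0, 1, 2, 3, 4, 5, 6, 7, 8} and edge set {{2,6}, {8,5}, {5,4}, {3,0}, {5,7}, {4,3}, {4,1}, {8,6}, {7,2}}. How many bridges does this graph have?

4

The edges on the cycle 8-5-7-2-6-8 are not bridges since each lies on that cycle.
But removing 0 - 3 disconnects 0 from 3; removing 4 - 3 disconnects 4 from 3; removing 5 - 4 disconnects 5 from 4; removing 4 - 1 disconnects 4 from 1 — these are bridges.
That makes 4 bridges.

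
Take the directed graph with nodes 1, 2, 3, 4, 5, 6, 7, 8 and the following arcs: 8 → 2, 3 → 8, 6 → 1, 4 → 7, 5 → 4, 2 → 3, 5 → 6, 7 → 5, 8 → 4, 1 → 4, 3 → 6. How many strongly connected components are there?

2

{1, 4, 5, 6, 7} are all mutually reachable — one SCC of size 5.
{2, 3, 8} are all mutually reachable — one SCC of size 3.
That gives 2 strongly connected components.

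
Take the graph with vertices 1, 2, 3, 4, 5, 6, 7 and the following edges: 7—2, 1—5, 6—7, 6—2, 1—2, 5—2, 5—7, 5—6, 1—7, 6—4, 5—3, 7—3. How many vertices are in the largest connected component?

7

Starting from 1 we can reach 1, 2, 3, 4, 5, 6, 7. That is one component of size 7.
The largest has 7 vertices.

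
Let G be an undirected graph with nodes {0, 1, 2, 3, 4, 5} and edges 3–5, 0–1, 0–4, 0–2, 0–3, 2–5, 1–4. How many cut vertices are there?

Removing 0 increases the component count from 1 to 2, so 0 is a cut vertex.
By contrast removing 3 leaves 1 component; it is not a cut vertex. No other vertex is a cut vertex either.

1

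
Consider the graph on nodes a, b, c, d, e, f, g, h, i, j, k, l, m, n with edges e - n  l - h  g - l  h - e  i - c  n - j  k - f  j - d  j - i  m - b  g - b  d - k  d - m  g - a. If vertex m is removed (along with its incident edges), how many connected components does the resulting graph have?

With m gone, the remaining components are: {a, b, c, d, e, f, g, h, i, j, k, l, n}.
That is 1 component.

1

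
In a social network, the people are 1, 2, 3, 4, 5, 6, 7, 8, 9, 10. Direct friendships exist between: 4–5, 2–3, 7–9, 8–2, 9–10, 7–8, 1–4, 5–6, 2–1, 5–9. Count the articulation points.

Removing 2 increases the component count from 1 to 2, so 2 is a cut vertex.
Removing 5 increases the component count from 1 to 2, so 5 is a cut vertex.
Removing 9 increases the component count from 1 to 2, so 9 is a cut vertex.
By contrast removing 4 leaves 1 component; it is not a cut vertex. No other vertex is a cut vertex either.

3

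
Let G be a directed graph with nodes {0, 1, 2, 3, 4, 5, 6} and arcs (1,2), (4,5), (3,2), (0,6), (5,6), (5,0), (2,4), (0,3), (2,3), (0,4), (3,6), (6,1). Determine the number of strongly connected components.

1

{0, 1, 2, 3, 4, 5, 6} are all mutually reachable — one SCC of size 7.
That gives 1 strongly connected component.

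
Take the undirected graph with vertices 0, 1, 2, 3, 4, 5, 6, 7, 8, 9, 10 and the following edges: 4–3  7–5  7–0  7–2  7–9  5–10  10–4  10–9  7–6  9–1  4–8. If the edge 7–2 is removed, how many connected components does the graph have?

2

Before removal there is 1 component.
7–2 is a bridge — removing it separates 7's side from 2's side.
After removal: 2 components.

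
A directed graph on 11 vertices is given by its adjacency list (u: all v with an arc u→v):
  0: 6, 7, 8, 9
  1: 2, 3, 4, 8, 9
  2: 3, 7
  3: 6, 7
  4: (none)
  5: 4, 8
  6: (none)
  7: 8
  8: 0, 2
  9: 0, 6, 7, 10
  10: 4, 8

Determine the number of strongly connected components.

{0, 2, 3, 7, 8, 9, 10} are all mutually reachable — one SCC of size 7.
{1} is an SCC by itself.
{4} is an SCC by itself.
{6} is an SCC by itself.
{5} is an SCC by itself.
That gives 5 strongly connected components.

5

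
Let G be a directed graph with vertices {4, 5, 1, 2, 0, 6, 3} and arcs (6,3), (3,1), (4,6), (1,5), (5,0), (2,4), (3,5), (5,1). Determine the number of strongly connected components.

6

{1, 5} are all mutually reachable — one SCC of size 2.
{4} is an SCC by itself.
{2} is an SCC by itself.
{0} is an SCC by itself.
{6} is an SCC by itself.
(and 1 more singleton SCC)
That gives 6 strongly connected components.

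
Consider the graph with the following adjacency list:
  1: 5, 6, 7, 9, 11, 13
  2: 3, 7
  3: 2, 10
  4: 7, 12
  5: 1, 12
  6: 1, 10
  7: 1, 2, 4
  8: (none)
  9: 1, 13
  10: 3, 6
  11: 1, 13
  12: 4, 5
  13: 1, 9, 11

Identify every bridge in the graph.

none

The edges on the cycle 1-5-12-4-7-1 are not bridges since each lies on that cycle.
Every edge lies on some cycle, so there are no bridges.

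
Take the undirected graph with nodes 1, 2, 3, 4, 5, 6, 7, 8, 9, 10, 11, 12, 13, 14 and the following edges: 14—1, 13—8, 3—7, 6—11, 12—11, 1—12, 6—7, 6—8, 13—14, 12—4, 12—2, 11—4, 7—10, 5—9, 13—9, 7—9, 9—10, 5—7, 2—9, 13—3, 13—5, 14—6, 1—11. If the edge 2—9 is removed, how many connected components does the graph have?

2 and 9 are still connected via 2-12-1-14-13-9, so the component count stays at 1.

1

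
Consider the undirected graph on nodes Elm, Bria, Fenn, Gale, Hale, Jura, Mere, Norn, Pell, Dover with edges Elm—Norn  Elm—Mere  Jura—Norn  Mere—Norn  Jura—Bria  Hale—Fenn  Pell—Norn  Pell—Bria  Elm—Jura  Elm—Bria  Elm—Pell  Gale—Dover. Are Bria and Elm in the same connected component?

Yes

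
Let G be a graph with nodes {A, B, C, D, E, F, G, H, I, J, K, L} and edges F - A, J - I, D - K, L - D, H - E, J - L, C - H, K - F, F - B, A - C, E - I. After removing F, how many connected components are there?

3

With F gone, the remaining components are: {B}; {G}; {A, C, D, E, H, I, J, K, L}.
That is 3 components.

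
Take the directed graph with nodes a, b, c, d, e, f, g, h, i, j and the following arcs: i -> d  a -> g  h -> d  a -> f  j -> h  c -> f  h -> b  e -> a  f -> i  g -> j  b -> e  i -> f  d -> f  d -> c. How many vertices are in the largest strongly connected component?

6

{a, b, e, g, h, j} are all mutually reachable — one SCC of size 6.
{c, d, f, i} are all mutually reachable — one SCC of size 4.
The largest has 6 vertices.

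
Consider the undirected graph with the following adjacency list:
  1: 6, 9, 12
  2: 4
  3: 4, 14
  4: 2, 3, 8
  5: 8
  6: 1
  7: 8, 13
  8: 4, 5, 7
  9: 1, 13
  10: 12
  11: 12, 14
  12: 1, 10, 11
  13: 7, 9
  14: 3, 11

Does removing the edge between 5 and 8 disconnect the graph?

Removing 5-8 leaves no path between 5 and 8: the component count goes from 1 to 2. So it is a bridge.

Yes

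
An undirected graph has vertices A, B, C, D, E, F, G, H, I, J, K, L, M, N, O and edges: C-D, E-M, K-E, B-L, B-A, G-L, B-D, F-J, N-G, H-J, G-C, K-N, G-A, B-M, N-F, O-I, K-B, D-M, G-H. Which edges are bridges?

I-O

The edges on the cycle K-N-G-C-D-B-K are not bridges since each lies on that cycle.
But removing O-I disconnects O from I — this is a bridge.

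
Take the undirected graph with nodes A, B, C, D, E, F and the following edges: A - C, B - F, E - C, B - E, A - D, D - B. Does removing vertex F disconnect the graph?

Deleting F leaves 1 component (was 1), so F is not a cut vertex.

No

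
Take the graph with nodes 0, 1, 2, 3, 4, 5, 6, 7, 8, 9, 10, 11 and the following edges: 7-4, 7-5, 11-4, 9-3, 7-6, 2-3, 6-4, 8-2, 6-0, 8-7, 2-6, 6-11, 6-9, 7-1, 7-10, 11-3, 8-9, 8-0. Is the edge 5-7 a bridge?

Removing 5-7 leaves no path between 5 and 7: the component count goes from 1 to 2. So it is a bridge.

Yes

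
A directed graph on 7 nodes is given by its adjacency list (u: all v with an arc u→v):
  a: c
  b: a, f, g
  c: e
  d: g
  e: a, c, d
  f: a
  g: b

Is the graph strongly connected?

Yes

From e we can reach every vertex (a, b, c, d, e, f, g), and every vertex can reach e (a, b, c, d, e, f, g). So the whole graph is one strongly connected component.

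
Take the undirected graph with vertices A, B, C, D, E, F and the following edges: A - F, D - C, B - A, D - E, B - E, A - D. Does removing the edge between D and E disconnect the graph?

After removing D - E, the path D-A-B-E still connects them, so the edge is not a bridge.

No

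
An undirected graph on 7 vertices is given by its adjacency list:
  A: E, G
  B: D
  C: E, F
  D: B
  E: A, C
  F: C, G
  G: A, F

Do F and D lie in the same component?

The component containing F is {A, C, E, F, G}, and D is not in it.

No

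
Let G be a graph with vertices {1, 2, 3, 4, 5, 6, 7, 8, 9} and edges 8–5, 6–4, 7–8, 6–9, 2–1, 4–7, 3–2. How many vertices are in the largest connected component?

6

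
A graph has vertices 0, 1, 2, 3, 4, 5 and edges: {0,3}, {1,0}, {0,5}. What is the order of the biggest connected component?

4 is isolated — a component by itself.
2 is isolated — a component by itself.
Starting from 0 we can reach 0, 1, 3, 5. That is one component of size 4.
The largest has 4 vertices.

4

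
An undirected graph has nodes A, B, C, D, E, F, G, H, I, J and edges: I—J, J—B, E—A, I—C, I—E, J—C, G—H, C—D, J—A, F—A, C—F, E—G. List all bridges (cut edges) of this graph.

The edges on the cycle J-C-F-A-J are not bridges since each lies on that cycle.
But removing D—C disconnects D from C; removing H—G disconnects H from G; removing E—G disconnects E from G; removing J—B disconnects J from B — these are bridges.

B-J, C-D, E-G, G-H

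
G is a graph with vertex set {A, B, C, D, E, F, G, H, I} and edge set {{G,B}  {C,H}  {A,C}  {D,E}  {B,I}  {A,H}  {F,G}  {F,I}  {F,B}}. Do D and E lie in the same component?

From D we can reach D, E, which includes E.

Yes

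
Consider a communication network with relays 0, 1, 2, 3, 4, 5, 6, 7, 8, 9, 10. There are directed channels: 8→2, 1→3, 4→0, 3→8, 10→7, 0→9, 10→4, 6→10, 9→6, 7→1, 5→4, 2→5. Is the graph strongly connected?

From 4 we can reach every vertex (0, 1, 2, 3, 4, 5, 6, 7, 8, 9, 10), and every vertex can reach 4 (0, 1, 2, 3, 4, 5, 6, 7, 8, 9, 10). So the whole graph is one strongly connected component.

Yes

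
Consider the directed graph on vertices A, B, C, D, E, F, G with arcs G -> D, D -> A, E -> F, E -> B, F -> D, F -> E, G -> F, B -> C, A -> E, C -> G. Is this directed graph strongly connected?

From G we can reach every vertex (A, B, C, D, E, F, G), and every vertex can reach G (A, B, C, D, E, F, G). So the whole graph is one strongly connected component.

Yes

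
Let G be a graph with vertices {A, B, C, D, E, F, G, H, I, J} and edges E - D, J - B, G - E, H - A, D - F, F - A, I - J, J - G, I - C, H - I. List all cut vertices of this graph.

I, J

Removing I increases the component count from 1 to 2, so I is a cut vertex.
Removing J increases the component count from 1 to 2, so J is a cut vertex.
By contrast removing B leaves 1 component; it is not a cut vertex. No other vertex is a cut vertex either.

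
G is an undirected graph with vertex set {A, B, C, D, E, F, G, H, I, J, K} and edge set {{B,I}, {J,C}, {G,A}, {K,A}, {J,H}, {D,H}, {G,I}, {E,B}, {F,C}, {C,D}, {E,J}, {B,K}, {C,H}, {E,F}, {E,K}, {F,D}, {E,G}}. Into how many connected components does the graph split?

Starting from A we can reach A, B, C, D, E, F, G, H, I, J, K. That is one component of size 11.
Total: 1 component.

1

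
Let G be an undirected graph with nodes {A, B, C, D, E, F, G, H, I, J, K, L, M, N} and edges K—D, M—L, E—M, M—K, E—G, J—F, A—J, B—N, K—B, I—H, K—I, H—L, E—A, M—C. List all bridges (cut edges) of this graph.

A-E, A-J, B-K, B-N, C-M, D-K, E-G, E-M, F-J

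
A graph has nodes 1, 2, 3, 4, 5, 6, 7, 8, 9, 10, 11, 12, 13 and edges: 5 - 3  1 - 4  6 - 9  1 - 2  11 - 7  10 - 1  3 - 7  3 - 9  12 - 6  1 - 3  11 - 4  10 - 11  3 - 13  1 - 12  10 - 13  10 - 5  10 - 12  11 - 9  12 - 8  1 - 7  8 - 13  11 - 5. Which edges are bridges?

1-2

The edges on the cycle 10-1-4-11-10 are not bridges since each lies on that cycle.
But removing 1 - 2 disconnects 1 from 2 — this is a bridge.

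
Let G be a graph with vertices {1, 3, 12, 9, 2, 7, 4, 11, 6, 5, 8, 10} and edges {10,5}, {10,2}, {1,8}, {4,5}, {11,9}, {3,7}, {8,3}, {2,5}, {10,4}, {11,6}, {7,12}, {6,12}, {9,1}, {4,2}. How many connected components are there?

2

Starting from 2 we can reach 2, 4, 5, 10. That is one component of size 4.
Starting from 1 we can reach 1, 3, 6, 7, 8, 9, 11, 12. That is one component of size 8.
Total: 2 components.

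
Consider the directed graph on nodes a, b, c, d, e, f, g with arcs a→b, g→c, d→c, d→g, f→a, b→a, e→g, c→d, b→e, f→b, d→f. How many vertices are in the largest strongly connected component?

{a, b, c, d, e, f, g} are all mutually reachable — one SCC of size 7.
The largest has 7 vertices.

7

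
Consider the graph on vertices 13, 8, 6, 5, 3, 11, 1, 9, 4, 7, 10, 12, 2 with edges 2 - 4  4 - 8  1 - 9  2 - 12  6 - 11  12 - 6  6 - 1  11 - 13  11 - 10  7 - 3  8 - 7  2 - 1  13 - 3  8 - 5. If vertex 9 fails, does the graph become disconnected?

No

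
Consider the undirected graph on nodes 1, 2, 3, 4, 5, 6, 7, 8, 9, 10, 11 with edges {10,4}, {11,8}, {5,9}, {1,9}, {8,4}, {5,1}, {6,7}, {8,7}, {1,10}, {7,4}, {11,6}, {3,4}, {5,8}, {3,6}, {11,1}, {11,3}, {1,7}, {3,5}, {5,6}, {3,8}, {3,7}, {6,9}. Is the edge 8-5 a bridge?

After removing 8-5, the path 8-3-5 still connects them, so the edge is not a bridge.

No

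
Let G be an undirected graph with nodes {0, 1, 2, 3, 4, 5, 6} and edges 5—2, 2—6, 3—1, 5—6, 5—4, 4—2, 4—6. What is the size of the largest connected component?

4

0 is isolated — a component by itself.
Starting from 1 we can reach 1, 3. That is one component of size 2.
Starting from 2 we can reach 2, 4, 5, 6. That is one component of size 4.
The largest has 4 vertices.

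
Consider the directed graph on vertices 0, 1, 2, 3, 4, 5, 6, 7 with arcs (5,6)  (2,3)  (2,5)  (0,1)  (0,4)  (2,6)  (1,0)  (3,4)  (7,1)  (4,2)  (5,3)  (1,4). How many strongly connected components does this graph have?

{2, 3, 4, 5} are all mutually reachable — one SCC of size 4.
{0, 1} are all mutually reachable — one SCC of size 2.
{7} is an SCC by itself.
{6} is an SCC by itself.
That gives 4 strongly connected components.

4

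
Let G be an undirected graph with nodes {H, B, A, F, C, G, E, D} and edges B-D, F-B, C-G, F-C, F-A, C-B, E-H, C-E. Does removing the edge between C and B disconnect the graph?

No

After removing C-B, the path C-F-B still connects them, so the edge is not a bridge.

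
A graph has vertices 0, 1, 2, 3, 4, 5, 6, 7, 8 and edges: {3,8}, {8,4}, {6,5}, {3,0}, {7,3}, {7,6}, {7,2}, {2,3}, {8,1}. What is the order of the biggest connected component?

9

Starting from 0 we can reach 0, 1, 2, 3, 4, 5, 6, 7, 8. That is one component of size 9.
The largest has 9 vertices.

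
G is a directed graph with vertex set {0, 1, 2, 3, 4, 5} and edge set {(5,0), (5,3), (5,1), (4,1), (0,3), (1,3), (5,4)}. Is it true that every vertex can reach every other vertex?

No

There is no directed path from 0 to 5, so the graph is not strongly connected.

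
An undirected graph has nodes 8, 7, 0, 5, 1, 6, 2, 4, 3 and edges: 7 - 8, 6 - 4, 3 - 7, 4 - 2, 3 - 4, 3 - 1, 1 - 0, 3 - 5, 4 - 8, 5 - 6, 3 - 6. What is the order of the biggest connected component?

9

Starting from 0 we can reach 0, 1, 2, 3, 4, 5, 6, 7, 8. That is one component of size 9.
The largest has 9 vertices.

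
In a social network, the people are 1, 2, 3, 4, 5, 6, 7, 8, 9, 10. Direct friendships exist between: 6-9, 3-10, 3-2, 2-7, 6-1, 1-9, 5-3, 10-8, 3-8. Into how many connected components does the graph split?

3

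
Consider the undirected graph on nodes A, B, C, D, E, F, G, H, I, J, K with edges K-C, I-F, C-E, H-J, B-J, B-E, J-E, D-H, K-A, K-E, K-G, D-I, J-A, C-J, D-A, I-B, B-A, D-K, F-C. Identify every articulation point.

K

Removing K increases the component count from 1 to 2, so K is a cut vertex.
By contrast removing A leaves 1 component; it is not a cut vertex. No other vertex is a cut vertex either.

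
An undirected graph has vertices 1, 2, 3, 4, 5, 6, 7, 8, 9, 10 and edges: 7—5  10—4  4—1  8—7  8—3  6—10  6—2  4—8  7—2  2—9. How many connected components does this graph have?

Starting from 1 we can reach 1, 2, 3, 4, 5, 6, 7, 8, 9, 10. That is one component of size 10.
Total: 1 component.

1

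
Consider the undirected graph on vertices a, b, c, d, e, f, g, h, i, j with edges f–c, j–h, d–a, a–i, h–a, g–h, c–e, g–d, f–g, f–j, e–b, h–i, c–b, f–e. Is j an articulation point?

No

Deleting j leaves 1 component (was 1) (its neighbors f, h remain connected to each other), so j is not a cut vertex.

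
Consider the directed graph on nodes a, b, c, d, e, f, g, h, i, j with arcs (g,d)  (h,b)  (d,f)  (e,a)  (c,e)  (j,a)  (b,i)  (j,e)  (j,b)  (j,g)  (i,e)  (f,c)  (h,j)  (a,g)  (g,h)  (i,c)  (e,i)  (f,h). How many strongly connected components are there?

1

{a, b, c, d, e, f, g, h, i, j} are all mutually reachable — one SCC of size 10.
That gives 1 strongly connected component.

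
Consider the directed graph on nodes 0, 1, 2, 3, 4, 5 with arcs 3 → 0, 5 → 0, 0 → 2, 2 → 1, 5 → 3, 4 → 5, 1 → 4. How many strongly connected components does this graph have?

1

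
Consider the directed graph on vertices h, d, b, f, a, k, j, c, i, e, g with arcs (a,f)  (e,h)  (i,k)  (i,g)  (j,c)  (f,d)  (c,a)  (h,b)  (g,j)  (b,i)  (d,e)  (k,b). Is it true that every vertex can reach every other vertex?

Yes

From i we can reach every vertex (a, b, c, d, e, f, g, h, i, j, k), and every vertex can reach i (a, b, c, d, e, f, g, h, i, j, k). So the whole graph is one strongly connected component.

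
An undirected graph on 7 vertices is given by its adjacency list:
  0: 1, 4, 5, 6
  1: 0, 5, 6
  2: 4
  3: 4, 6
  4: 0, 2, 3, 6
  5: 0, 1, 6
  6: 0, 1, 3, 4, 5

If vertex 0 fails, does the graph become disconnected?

Deleting 0 leaves 1 component (was 1) (its neighbors 1, 4, 5, 6 remain connected to each other), so 0 is not a cut vertex.

No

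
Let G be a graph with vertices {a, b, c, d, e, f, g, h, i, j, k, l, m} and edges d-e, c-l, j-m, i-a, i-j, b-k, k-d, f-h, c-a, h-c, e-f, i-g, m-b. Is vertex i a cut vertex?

Yes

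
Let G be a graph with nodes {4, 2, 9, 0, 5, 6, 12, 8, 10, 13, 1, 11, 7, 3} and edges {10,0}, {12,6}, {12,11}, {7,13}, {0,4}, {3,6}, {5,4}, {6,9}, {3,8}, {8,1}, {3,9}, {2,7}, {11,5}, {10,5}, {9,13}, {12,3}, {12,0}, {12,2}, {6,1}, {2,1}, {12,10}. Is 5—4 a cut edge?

No

After removing 5—4, the path 5-10-0-4 still connects them, so the edge is not a bridge.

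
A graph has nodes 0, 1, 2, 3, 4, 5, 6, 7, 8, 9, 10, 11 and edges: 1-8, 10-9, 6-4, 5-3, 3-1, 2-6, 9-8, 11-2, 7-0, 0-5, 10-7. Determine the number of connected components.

Starting from 2 we can reach 2, 4, 6, 11. That is one component of size 4.
Starting from 0 we can reach 0, 1, 3, 5, 7, 8, 9, 10. That is one component of size 8.
Total: 2 components.

2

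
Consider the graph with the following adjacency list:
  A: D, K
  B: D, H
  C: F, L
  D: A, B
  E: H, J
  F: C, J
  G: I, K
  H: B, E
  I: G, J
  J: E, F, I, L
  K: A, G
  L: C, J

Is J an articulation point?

Yes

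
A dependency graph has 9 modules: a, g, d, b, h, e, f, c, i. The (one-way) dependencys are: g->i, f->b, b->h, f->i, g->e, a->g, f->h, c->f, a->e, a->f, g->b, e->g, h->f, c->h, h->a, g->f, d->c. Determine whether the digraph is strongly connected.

No

There is no directed path from e to d, so the graph is not strongly connected.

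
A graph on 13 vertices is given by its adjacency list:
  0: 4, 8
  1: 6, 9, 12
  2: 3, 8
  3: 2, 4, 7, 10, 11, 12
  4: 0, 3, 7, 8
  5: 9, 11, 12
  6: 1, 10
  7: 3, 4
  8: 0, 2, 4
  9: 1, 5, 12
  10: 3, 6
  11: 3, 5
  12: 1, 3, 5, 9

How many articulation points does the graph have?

1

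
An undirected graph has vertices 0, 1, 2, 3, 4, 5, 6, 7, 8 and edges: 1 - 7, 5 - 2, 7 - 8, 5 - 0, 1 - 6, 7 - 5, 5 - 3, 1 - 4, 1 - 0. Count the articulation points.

3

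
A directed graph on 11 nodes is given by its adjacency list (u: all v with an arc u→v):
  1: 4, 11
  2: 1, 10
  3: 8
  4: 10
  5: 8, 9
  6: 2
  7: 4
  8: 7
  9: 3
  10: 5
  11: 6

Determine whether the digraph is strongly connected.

There is no directed path from 9 to 11, so the graph is not strongly connected.

No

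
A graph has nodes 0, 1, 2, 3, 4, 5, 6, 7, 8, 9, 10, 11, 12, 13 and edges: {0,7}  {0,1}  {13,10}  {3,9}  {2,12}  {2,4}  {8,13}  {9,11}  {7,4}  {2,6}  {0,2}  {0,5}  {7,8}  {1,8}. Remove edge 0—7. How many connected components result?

2

0 and 7 are still connected via 0-2-4-7, so the component count stays at 2.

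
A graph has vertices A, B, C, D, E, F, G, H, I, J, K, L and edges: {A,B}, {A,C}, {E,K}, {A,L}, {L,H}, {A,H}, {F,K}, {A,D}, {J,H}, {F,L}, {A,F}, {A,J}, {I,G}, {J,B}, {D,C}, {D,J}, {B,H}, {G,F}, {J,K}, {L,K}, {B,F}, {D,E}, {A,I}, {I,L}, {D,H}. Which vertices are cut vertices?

none

Removing J, for instance, still leaves 1 component. No single vertex removal increases the component count — the graph has no articulation points.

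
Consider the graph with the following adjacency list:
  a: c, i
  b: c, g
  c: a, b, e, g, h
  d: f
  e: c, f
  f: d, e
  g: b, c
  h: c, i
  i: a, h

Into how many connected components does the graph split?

Starting from a we can reach a, b, c, d, e, f, g, h, i. That is one component of size 9.
Total: 1 component.

1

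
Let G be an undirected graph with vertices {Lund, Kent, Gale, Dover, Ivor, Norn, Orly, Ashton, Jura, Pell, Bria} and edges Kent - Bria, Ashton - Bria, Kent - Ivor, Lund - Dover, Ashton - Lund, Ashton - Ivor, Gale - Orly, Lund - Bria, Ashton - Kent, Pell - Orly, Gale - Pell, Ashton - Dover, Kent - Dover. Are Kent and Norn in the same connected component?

The component containing Kent is {Bria, Ivor, Kent, Lund, Dover, Ashton}, and Norn is not in it.

No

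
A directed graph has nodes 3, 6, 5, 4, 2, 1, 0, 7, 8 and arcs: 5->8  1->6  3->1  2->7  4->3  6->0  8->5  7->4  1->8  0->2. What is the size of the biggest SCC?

{0, 1, 2, 3, 4, 6, 7} are all mutually reachable — one SCC of size 7.
{5, 8} are all mutually reachable — one SCC of size 2.
The largest has 7 vertices.

7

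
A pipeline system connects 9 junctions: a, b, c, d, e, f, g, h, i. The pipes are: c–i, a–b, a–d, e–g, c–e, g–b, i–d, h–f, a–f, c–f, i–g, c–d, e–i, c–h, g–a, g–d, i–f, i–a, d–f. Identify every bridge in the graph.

none

The edges on the cycle c-e-g-i-c are not bridges since each lies on that cycle.
Every edge lies on some cycle, so there are no bridges.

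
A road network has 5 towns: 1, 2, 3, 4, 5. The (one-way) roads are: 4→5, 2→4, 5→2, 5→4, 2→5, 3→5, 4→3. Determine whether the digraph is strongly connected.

No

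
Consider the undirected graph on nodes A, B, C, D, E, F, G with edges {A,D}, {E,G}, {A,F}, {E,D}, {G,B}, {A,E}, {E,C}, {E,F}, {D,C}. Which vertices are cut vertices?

E, G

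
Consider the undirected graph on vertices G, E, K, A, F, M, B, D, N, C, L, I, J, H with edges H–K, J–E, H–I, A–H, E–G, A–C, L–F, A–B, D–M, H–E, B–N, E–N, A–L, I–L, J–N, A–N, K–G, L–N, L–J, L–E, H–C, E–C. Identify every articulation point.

Removing L increases the component count from 2 to 3, so L is a cut vertex.
By contrast removing M leaves 2 components; it is not a cut vertex. No other vertex is a cut vertex either.

L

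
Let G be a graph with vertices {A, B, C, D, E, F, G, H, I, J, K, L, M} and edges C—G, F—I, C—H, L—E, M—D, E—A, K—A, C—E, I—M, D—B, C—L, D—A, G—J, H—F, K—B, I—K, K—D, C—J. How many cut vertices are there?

Removing C increases the component count from 1 to 2, so C is a cut vertex.
By contrast removing G leaves 1 component; it is not a cut vertex. No other vertex is a cut vertex either.

1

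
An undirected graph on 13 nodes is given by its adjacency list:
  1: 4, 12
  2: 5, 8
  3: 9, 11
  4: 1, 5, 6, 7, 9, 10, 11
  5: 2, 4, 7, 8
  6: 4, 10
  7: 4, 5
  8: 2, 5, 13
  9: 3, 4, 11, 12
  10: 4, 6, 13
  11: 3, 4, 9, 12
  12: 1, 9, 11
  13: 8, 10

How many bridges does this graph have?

0

The edges on the cycle 4-11-3-9-4 are not bridges since each lies on that cycle.
Every edge lies on some cycle, so there are no bridges.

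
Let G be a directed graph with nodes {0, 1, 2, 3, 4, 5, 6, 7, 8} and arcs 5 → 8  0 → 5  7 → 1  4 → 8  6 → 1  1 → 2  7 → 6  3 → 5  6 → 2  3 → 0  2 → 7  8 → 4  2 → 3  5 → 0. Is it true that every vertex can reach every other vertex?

There is no directed path from 4 to 1, so the graph is not strongly connected.

No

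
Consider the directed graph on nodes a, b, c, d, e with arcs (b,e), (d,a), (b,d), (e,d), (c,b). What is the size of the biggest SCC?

1

{c} is an SCC by itself.
{b} is an SCC by itself.
{e} is an SCC by itself.
{d} is an SCC by itself.
{a} is an SCC by itself.
The largest has 1 vertex.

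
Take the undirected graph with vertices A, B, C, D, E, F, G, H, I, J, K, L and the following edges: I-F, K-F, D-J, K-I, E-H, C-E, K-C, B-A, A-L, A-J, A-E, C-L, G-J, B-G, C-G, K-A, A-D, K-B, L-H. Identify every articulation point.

Removing K increases the component count from 1 to 2, so K is a cut vertex.
By contrast removing C leaves 1 component; it is not a cut vertex. No other vertex is a cut vertex either.

K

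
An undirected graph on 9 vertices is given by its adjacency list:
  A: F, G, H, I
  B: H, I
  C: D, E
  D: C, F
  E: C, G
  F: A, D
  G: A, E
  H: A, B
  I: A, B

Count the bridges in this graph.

0

The edges on the cycle A-H-B-I-A are not bridges since each lies on that cycle.
Every edge lies on some cycle, so there are no bridges.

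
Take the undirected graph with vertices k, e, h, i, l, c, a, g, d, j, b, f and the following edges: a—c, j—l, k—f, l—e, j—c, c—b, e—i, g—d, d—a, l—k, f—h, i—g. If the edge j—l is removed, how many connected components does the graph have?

1

j and l are still connected via j-c-a-d-g-i-e-l, so the component count stays at 1.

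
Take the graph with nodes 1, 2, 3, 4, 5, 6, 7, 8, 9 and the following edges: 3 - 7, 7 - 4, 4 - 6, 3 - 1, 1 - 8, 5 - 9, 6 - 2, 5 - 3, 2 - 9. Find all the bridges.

The edges on the cycle 5-3-7-4-6-2-9-5 are not bridges since each lies on that cycle.
But removing 3 - 1 disconnects 3 from 1; removing 8 - 1 disconnects 8 from 1 — these are bridges.

1-3, 1-8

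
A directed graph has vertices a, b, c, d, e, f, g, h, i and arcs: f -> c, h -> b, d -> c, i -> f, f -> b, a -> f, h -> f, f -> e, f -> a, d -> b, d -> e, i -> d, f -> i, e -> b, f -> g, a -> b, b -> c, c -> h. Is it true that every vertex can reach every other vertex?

There is no directed path from g to i, so the graph is not strongly connected.

No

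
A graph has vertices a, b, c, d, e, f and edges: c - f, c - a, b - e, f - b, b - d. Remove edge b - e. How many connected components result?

2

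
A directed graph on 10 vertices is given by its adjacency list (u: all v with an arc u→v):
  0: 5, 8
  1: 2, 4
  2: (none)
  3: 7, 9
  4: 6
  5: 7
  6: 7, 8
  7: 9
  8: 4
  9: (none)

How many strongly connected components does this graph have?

8

{4, 6, 8} are all mutually reachable — one SCC of size 3.
{2} is an SCC by itself.
{9} is an SCC by itself.
{7} is an SCC by itself.
{1} is an SCC by itself.
(and 3 more singleton SCCs)
That gives 8 strongly connected components.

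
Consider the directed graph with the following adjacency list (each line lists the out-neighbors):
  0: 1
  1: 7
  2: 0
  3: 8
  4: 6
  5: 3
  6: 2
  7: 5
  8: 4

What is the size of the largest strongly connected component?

{0, 1, 2, 3, 4, 5, 6, 7, 8} are all mutually reachable — one SCC of size 9.
The largest has 9 vertices.

9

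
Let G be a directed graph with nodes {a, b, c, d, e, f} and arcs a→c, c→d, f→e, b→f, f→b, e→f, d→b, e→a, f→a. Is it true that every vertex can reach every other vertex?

Yes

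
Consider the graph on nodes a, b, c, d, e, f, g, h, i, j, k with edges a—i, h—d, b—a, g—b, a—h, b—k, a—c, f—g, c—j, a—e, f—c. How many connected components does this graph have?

1

Starting from a we can reach a, b, c, d, e, f, g, h, i, j, k. That is one component of size 11.
Total: 1 component.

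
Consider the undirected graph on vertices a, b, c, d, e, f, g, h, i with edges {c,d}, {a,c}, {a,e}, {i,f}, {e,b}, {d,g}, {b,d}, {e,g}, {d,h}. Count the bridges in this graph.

The edges on the cycle a-c-d-b-e-a are not bridges since each lies on that cycle.
But removing d—h disconnects d from h; removing f—i disconnects f from i — these are bridges.
That makes 2 bridges.

2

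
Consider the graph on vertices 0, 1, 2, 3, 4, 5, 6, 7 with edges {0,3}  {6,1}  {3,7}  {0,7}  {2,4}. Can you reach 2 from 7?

The component containing 7 is {0, 3, 7}, and 2 is not in it.

No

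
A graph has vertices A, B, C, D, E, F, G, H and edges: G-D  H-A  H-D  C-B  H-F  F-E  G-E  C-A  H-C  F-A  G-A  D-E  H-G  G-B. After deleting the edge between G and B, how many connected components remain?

G and B are still connected via G-H-C-B, so the component count stays at 1.

1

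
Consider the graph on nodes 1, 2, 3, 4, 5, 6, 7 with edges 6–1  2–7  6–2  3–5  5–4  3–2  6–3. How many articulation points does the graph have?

4

Removing 2 increases the component count from 1 to 2, so 2 is a cut vertex.
Removing 3 increases the component count from 1 to 2, so 3 is a cut vertex.
Removing 5 increases the component count from 1 to 2, so 5 is a cut vertex.
Likewise 6 is a cut vertex.
By contrast removing 4 leaves 1 component; it is not a cut vertex. No other vertex is a cut vertex either.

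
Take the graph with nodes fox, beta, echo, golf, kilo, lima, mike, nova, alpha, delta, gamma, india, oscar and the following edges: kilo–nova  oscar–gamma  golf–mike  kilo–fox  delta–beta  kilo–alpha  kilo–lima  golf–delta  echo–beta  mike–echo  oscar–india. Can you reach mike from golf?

From golf we can reach beta, echo, golf, mike, delta, which includes mike.

Yes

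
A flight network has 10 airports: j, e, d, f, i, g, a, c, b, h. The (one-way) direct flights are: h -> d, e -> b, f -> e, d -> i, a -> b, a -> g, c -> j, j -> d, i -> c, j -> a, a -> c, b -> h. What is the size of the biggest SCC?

{a, b, c, d, h, i, j} are all mutually reachable — one SCC of size 7.
{e} is an SCC by itself.
{f} is an SCC by itself.
{g} is an SCC by itself.
The largest has 7 vertices.

7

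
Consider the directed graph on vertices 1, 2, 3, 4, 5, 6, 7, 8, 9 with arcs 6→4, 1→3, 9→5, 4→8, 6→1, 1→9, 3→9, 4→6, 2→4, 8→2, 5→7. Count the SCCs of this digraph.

{2, 4, 6, 8} are all mutually reachable — one SCC of size 4.
{1} is an SCC by itself.
{9} is an SCC by itself.
{5} is an SCC by itself.
{3} is an SCC by itself.
(and 1 more singleton SCC)
That gives 6 strongly connected components.

6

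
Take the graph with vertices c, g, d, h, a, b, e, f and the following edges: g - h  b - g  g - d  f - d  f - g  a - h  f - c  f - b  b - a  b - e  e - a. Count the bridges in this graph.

The edges on the cycle b-e-a-b are not bridges since each lies on that cycle.
But removing c - f disconnects c from f — this is a bridge.

1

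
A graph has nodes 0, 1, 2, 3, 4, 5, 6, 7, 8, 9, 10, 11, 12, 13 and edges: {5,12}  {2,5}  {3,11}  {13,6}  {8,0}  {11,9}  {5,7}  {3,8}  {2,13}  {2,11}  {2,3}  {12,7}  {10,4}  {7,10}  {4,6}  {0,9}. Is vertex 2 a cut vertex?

Yes

Deleting 2 raises the number of components from 2 to 3, so 2 is a cut vertex.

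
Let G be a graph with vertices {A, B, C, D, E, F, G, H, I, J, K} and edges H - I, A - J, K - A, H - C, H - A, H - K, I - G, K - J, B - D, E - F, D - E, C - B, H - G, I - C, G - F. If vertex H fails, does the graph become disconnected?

Deleting H raises the number of components from 1 to 2, so H is a cut vertex.

Yes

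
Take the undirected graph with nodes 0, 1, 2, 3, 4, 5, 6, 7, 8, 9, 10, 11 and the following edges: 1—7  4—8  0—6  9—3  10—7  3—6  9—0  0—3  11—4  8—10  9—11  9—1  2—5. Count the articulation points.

1

Removing 9 increases the component count from 2 to 3, so 9 is a cut vertex.
By contrast removing 3 leaves 2 components; it is not a cut vertex. No other vertex is a cut vertex either.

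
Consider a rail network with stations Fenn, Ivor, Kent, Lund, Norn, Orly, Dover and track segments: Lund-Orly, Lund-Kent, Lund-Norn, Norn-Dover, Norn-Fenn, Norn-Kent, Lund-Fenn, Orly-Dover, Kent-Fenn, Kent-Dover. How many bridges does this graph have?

0

The edges on the cycle Norn-Kent-Fenn-Norn are not bridges since each lies on that cycle.
Every edge lies on some cycle, so there are no bridges.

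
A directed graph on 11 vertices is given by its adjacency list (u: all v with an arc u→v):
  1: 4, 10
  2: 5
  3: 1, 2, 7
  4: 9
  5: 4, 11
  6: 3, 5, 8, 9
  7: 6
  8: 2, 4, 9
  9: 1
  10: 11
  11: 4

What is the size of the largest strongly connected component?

{1, 4, 9, 10, 11} are all mutually reachable — one SCC of size 5.
{3, 6, 7} are all mutually reachable — one SCC of size 3.
{5} is an SCC by itself.
{8} is an SCC by itself.
{2} is an SCC by itself.
The largest has 5 vertices.

5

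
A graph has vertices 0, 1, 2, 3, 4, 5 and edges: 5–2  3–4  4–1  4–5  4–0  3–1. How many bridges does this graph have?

3

The edges on the cycle 3-4-1-3 are not bridges since each lies on that cycle.
But removing 5–2 disconnects 5 from 2; removing 4–5 disconnects 4 from 5; removing 4–0 disconnects 4 from 0 — these are bridges.
That makes 3 bridges.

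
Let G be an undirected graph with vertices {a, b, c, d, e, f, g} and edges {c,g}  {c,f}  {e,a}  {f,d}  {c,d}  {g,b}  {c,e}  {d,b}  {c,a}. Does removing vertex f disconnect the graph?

No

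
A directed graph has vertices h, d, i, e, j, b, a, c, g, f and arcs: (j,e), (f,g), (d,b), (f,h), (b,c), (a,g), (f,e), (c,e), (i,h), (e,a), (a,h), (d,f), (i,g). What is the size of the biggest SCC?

1

{j} is an SCC by itself.
{f} is an SCC by itself.
{e} is an SCC by itself.
{g} is an SCC by itself.
{h} is an SCC by itself.
(and 5 more singleton SCCs)
The largest has 1 vertex.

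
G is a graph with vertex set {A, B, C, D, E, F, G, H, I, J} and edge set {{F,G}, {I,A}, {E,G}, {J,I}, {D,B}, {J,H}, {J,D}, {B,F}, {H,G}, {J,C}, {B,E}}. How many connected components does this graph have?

Starting from A we can reach A, B, C, D, E, F, G, H, I, J. That is one component of size 10.
Total: 1 component.

1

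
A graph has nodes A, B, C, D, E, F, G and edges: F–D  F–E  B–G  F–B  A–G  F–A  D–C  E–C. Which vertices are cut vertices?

F

Removing F increases the component count from 1 to 2, so F is a cut vertex.
By contrast removing G leaves 1 component; it is not a cut vertex. No other vertex is a cut vertex either.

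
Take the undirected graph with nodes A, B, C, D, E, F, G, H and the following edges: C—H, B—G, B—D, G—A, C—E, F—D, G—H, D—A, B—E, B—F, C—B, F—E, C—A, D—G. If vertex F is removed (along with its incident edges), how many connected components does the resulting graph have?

1

With F gone, the remaining components are: {A, B, C, D, E, G, H}.
That is 1 component.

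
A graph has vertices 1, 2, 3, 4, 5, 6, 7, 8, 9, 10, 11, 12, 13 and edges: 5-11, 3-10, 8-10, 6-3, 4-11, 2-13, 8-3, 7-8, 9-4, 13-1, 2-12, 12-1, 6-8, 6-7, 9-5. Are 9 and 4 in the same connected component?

Yes

From 9 we can reach 4, 5, 9, 11, which includes 4.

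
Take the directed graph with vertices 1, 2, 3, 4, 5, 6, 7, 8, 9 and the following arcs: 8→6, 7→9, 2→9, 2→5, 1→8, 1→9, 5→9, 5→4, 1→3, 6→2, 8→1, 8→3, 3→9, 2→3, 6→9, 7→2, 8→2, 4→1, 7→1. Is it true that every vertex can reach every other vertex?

There is no directed path from 9 to 2, so the graph is not strongly connected.

No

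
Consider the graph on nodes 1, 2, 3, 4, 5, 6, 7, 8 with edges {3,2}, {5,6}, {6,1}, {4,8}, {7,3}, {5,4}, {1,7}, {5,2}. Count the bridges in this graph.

The edges on the cycle 5-6-1-7-3-2-5 are not bridges since each lies on that cycle.
But removing 4 - 8 disconnects 4 from 8; removing 5 - 4 disconnects 5 from 4 — these are bridges.
That makes 2 bridges.

2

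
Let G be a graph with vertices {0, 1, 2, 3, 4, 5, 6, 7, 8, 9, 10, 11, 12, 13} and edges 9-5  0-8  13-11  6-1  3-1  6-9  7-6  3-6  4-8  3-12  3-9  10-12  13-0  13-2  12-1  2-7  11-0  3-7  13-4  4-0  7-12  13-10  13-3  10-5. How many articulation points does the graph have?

Removing 13 increases the component count from 1 to 2, so 13 is a cut vertex.
By contrast removing 0 leaves 1 component; it is not a cut vertex. No other vertex is a cut vertex either.

1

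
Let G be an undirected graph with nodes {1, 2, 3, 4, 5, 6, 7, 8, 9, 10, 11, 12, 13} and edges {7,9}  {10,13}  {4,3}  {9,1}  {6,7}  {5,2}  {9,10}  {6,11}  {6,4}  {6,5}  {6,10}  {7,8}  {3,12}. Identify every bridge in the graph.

1-9, 10-13, 11-6, 12-3, 2-5, 3-4, 4-6, 5-6, 7-8

The edges on the cycle 6-7-9-10-6 are not bridges since each lies on that cycle.
But removing 7 - 8 disconnects 7 from 8; removing 6 - 5 disconnects 6 from 5; removing 9 - 1 disconnects 9 from 1; removing 6 - 4 disconnects 6 from 4 — these are bridges.
In total 9 edges are bridges.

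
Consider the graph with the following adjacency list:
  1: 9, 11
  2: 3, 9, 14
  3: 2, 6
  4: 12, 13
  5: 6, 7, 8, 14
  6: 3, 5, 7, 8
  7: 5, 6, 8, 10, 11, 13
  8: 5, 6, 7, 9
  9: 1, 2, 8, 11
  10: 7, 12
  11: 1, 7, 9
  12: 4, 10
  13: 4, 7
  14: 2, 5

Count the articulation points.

1

Removing 7 increases the component count from 1 to 2, so 7 is a cut vertex.
By contrast removing 4 leaves 1 component; it is not a cut vertex. No other vertex is a cut vertex either.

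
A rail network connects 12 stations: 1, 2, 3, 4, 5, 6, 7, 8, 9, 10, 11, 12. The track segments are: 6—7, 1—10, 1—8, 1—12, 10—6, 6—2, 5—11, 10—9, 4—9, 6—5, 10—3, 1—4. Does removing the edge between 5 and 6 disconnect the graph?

Yes

Removing 5—6 leaves no path between 5 and 6: the component count goes from 1 to 2. So it is a bridge.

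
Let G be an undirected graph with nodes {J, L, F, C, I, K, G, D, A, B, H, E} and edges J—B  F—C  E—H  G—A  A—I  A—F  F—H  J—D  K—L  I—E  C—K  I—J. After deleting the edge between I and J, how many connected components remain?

Before removal there is 1 component.
I—J is a bridge — removing it separates I's side from J's side.
After removal: 2 components.

2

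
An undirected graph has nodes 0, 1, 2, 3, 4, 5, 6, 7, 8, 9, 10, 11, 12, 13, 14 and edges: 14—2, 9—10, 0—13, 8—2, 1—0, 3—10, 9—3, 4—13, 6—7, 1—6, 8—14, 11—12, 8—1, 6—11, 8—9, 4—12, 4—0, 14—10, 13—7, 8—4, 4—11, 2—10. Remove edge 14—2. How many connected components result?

2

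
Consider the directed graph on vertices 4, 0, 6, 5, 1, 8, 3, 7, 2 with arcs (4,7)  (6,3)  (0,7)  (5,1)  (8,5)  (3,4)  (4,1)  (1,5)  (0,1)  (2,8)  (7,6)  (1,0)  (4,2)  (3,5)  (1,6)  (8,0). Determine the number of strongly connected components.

{0, 1, 2, 3, 4, 5, 6, 7, 8} are all mutually reachable — one SCC of size 9.
That gives 1 strongly connected component.

1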